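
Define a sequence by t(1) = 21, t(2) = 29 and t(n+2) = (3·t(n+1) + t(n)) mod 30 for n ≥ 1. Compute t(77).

27

t(1) = 21, t(2) = 29, t(3) = 18, t(4) = 23, t(5) = 27, t(6) = 14, t(7) = 9, t(8) = 11, t(9) = 12, t(10) = 17, t(11) = 3, t(12) = 26, t(13) = 21, t(14) = 29.
Since (t(13), t(14)) = (t(1), t(2)) = (21, 29) (two consecutive terms determine the rest), the sequence is periodic with period 12.
So t(77) = t(1 + ((77-1) mod 12)) = t(5) = 27.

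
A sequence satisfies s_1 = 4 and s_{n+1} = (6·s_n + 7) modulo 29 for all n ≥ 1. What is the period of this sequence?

14

Listing terms: s_1 = 4,  s_2 = 2,  s_3 = 19,  s_4 = 5,  s_5 = 8,  s_6 = 26,  s_7 = 18,  s_8 = 28,  s_9 = 1,  s_{10} = 13,  s_{11} = 27,  s_{12} = 24,  s_{13} = 6,  s_{14} = 14,  s_{15} = 4.
The sequence repeats with period 14.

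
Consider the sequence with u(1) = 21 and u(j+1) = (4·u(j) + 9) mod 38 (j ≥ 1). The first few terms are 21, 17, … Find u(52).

33

Listing terms: u(1) = 21; u(2) = 17; u(3) = 1; u(4) = 13; u(5) = 23; u(6) = 25; u(7) = 33; u(8) = 27; u(9) = 3; u(10) = 21.
Since u(10) = u(1) = 21, the sequence is periodic with period 9.
So u(52) = u(1 + ((52-1) mod 9)) = u(7) = 33.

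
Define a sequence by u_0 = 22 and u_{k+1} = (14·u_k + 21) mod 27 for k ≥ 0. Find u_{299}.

20

u_0 = 22,  u_1 = 5,  u_2 = 10,  u_3 = 26,  u_4 = 7,  u_5 = 11,  u_6 = 13,  u_7 = 14,  u_8 = 1,  u_9 = 8,  u_{10} = 25,  u_{11} = 20,  u_{12} = 4,  u_{13} = 23,  u_{14} = 19,  u_{15} = 17,  u_{16} = 16,  u_{17} = 2,  u_{18} = 22.
Since u_{18} = u_0 = 22, the sequence is periodic with period 18.
So u_{299} = u_{0 + ((299-0) mod 18)} = u_{11} = 20.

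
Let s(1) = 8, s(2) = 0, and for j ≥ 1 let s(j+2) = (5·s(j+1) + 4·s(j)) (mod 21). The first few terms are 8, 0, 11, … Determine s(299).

s(1) = 8,  s(2) = 0,  s(3) = 11,  s(4) = 13,  s(5) = 4,  s(6) = 9,  s(7) = 19,  s(8) = 5,  s(9) = 17,  s(10) = 0,  s(11) = 5,  s(12) = 4,  s(13) = 19,  s(14) = 6,  s(15) = 1,  s(16) = 8,  s(17) = 2,  s(18) = 0,  s(19) = 8,  s(20) = 19,  s(21) = 1,  s(22) = 18,  s(23) = 10,  s(24) = 17,  s(25) = 20,  s(26) = 0,  s(27) = 17,  s(28) = 1,  s(29) = 10,  s(30) = 12,  s(31) = 16,  s(32) = 2,  s(33) = 11,  s(34) = 0,  s(35) = 2,  s(36) = 10,  s(37) = 16,  s(38) = 15,  s(39) = 13,  s(40) = 20,  s(41) = 5,  s(42) = 0,  s(43) = 20,  s(44) = 16,  s(45) = 13,  s(46) = 3,  s(47) = 4,  s(48) = 11,  s(49) = 8,  s(50) = 0.
Since (s(49), s(50)) = (s(1), s(2)) = (8, 0) (two consecutive terms determine the rest), the sequence is periodic with period 48.
So s(299) = s(1 + ((299-1) mod 48)) = s(11) = 5.

5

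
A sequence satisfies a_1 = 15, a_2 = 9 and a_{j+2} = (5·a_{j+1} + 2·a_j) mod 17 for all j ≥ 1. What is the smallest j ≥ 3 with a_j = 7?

3

We have a_1 = 15,  a_2 = 9,  a_3 = 7,  a_4 = 2,  a_5 = 7,  a_6 = 5,  a_7 = 5,  a_8 = 1,  a_9 = 15,  a_{10} = 9.
Since (a_9, a_{10}) = (a_1, a_2) = (15, 9) (two consecutive terms determine the rest), the sequence is periodic with period 8.
The value 7 first appears (with j ≥ 3) at a_3.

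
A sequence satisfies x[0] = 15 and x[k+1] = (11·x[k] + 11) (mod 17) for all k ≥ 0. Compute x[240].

x[0] = 15,  x[1] = 6,  x[2] = 9,  x[3] = 8,  x[4] = 14,  x[5] = 12,  x[6] = 7,  x[7] = 3,  x[8] = 10,  x[9] = 2,  x[10] = 16,  x[11] = 0,  x[12] = 11,  x[13] = 13,  x[14] = 1,  x[15] = 5,  x[16] = 15.
Since x[16] = x[0] = 15, the sequence is periodic with period 16.
(240 - 0) mod 16 = 0, so x[240] = x[0] = 15.

15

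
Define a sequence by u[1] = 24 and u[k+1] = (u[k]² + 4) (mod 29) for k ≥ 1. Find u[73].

Listing terms: u[1] = 24, u[2] = 0, u[3] = 4, u[4] = 20, u[5] = 27, u[6] = 8, u[7] = 10, u[8] = 17, u[9] = 3, u[10] = 13, u[11] = 28, u[12] = 5, u[13] = 0.
Since u[13] = u[2] = 0, the sequence is eventually periodic: after a pre-period of length 1 it cycles with period 11.
For k ≥ 2, u[k] depends only on (k - 2) mod 11. (73 - 2) mod 11 = 5, so u[73] = u[7] = 10.

10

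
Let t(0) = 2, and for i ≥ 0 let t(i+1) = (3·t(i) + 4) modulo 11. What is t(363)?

Computing terms: t(0) = 2; t(1) = 10; t(2) = 1; t(3) = 7; t(4) = 3; t(5) = 2.
The sequence repeats with period 5.
(363 - 0) mod 5 = 3, so t(363) = t(3) = 7.

7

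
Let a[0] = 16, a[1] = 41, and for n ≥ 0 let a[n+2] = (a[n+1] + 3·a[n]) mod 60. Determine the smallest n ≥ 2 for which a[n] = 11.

16

Listing terms: a[0] = 16, a[1] = 41, a[2] = 29, a[3] = 32, a[4] = 59, a[5] = 35, a[6] = 32, a[7] = 17, a[8] = 53, a[9] = 44, a[10] = 23, a[11] = 35, a[12] = 44, a[13] = 29, a[14] = 41, a[15] = 8, a[16] = 11, a[17] = 35, a[18] = 8, a[19] = 53, a[20] = 17, a[21] = 56, a[22] = 47, a[23] = 35, a[24] = 56, a[25] = 41, a[26] = 29.
Since (a[25], a[26]) = (a[1], a[2]) = (41, 29) (two consecutive terms determine the rest), the sequence is eventually periodic: after a pre-period of length 1 it cycles with period 24.
The value 11 first appears (with n ≥ 2) at a[16].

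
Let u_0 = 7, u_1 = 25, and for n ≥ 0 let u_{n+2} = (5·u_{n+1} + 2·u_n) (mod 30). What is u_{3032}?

Computing terms: u_0 = 7,  u_1 = 25,  u_2 = 19,  u_3 = 25,  u_4 = 13,  u_5 = 25,  u_6 = 1,  u_7 = 25,  u_8 = 7,  u_9 = 25.
The sequence repeats with period 8.
(3032 - 0) mod 8 = 0, so u_{3032} = u_0 = 7.

7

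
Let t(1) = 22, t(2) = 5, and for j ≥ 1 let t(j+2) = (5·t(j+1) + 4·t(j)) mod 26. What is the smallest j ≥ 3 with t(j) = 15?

27

Listing terms: t(1) = 22,  t(2) = 5,  t(3) = 9,  t(4) = 13,  t(5) = 23,  t(6) = 11,  t(7) = 17,  t(8) = 25,  t(9) = 11,  t(10) = 25,  t(11) = 13,  t(12) = 9,  t(13) = 19,  t(14) = 1,  t(15) = 3,  t(16) = 19,  t(17) = 3,  t(18) = 13,  t(19) = 25,  t(20) = 21,  t(21) = 23,  t(22) = 17,  t(23) = 21,  t(24) = 17,  t(25) = 13,  t(26) = 3,  t(27) = 15,  t(28) = 9,  t(29) = 1,  t(30) = 15,  t(31) = 1,  t(32) = 13,  t(33) = 17,  t(34) = 7,  t(35) = 25,  t(36) = 23,  t(37) = 7,  t(38) = 23,  t(39) = 13,  t(40) = 1,  t(41) = 5,  t(42) = 3,  t(43) = 9,  t(44) = 5,  t(45) = 9.
Since (t(44), t(45)) = (t(2), t(3)) = (5, 9) (two consecutive terms determine the rest), the sequence is eventually periodic: after a pre-period of length 1 it cycles with period 42.
The value 15 first appears (with j ≥ 3) at t(27).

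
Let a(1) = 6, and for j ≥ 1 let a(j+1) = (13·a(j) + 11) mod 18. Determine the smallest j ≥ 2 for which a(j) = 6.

We have a(1) = 6,  a(2) = 17,  a(3) = 16,  a(4) = 3,  a(5) = 14,  a(6) = 13,  a(7) = 0,  a(8) = 11,  a(9) = 10,  a(10) = 15,  a(11) = 8,  a(12) = 7,  a(13) = 12,  a(14) = 5,  a(15) = 4,  a(16) = 9,  a(17) = 2,  a(18) = 1,  a(19) = 6.
Since a(19) = a(1) = 6, the sequence is periodic with period 18.
The value 6 next appears (with j ≥ 2) at a(19).

19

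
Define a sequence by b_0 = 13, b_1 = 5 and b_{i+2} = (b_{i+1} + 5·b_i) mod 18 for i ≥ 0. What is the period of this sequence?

6

b_0 = 13, b_1 = 5, b_2 = 16, b_3 = 5, b_4 = 13, b_5 = 2, b_6 = 13, b_7 = 5.
Since (b_6, b_7) = (b_0, b_1) = (13, 5) (two consecutive terms determine the rest), the sequence is periodic with period 6.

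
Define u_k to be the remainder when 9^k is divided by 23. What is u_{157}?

16

Listing terms: u_0 = 1,  u_1 = 9,  u_2 = 12,  u_3 = 16,  u_4 = 6,  u_5 = 8,  u_6 = 3,  u_7 = 4,  u_8 = 13,  u_9 = 2,  u_{10} = 18,  u_{11} = 1.
Since u_{11} = u_0 = 1, the sequence is periodic with period 11.
(157 - 0) mod 11 = 3, so u_{157} = u_3 = 16.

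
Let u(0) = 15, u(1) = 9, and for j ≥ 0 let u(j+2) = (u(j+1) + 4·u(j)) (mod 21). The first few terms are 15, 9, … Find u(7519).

15

Listing terms: u(0) = 15, u(1) = 9, u(2) = 6, u(3) = 0, u(4) = 3, u(5) = 3, u(6) = 15, u(7) = 6, u(8) = 3, u(9) = 6, u(10) = 18, u(11) = 0, u(12) = 9, u(13) = 9, u(14) = 3, u(15) = 18, u(16) = 9, u(17) = 18, u(18) = 12, u(19) = 0, u(20) = 6, u(21) = 6, u(22) = 9, u(23) = 12, u(24) = 6, u(25) = 12, u(26) = 15, u(27) = 0, u(28) = 18, u(29) = 18, u(30) = 6, u(31) = 15, u(32) = 18, u(33) = 15, u(34) = 3, u(35) = 0, u(36) = 12, u(37) = 12, u(38) = 18, u(39) = 3, u(40) = 12, u(41) = 3, u(42) = 9, u(43) = 0, u(44) = 15, u(45) = 15, u(46) = 12, u(47) = 9, u(48) = 15, u(49) = 9.
The sequence repeats with period 48.
So u(7519) = u(0 + ((7519-0) mod 48)) = u(31) = 15.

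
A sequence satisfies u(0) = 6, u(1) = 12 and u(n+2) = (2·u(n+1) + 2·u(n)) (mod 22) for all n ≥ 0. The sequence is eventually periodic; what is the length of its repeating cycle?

10

Listing terms: u(0) = 6; u(1) = 12; u(2) = 14; u(3) = 8; u(4) = 0; u(5) = 16; u(6) = 10; u(7) = 8; u(8) = 14; u(9) = 0; u(10) = 6; u(11) = 12.
Since (u(10), u(11)) = (u(0), u(1)) = (6, 12) (two consecutive terms determine the rest), the sequence is periodic with period 10.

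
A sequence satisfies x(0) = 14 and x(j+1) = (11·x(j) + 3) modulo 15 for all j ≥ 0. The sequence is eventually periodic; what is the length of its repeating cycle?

We have x(0) = 14, x(1) = 7, x(2) = 5, x(3) = 13, x(4) = 11, x(5) = 4, x(6) = 2, x(7) = 10, x(8) = 8, x(9) = 1, x(10) = 14.
Since x(10) = x(0) = 14, the sequence is periodic with period 10.

10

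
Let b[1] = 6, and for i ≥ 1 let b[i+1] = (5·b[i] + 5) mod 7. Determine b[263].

b[1] = 6,  b[2] = 0,  b[3] = 5,  b[4] = 2,  b[5] = 1,  b[6] = 3,  b[7] = 6.
Since b[7] = b[1] = 6, the sequence is periodic with period 6.
(263 - 1) mod 6 = 4, so b[263] = b[5] = 1.

1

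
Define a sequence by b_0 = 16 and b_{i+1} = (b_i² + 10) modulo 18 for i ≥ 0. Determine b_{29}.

8

Computing terms: b_0 = 16; b_1 = 14; b_2 = 8; b_3 = 2; b_4 = 14.
Since b_4 = b_1 = 14, the sequence is eventually periodic: after a pre-period of length 1 it cycles with period 3.
For i ≥ 1, b_i depends only on (i - 1) mod 3. (29 - 1) mod 3 = 1, so b_{29} = b_2 = 8.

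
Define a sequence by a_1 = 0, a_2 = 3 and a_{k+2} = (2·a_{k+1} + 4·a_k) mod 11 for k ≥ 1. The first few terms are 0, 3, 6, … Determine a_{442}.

3

Listing terms: a_1 = 0, a_2 = 3, a_3 = 6, a_4 = 2, a_5 = 6, a_6 = 9, a_7 = 9, a_8 = 10, a_9 = 1, a_{10} = 9, a_{11} = 0, a_{12} = 3.
Since (a_{11}, a_{12}) = (a_1, a_2) = (0, 3) (two consecutive terms determine the rest), the sequence is periodic with period 10.
So a_{442} = a_{1 + ((442-1) mod 10)} = a_2 = 3.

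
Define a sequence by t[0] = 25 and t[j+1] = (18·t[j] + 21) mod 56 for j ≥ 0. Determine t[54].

11

t[0] = 25,  t[1] = 23,  t[2] = 43,  t[3] = 11,  t[4] = 51,  t[5] = 43.
Since t[5] = t[2] = 43, the sequence is eventually periodic: after a pre-period of length 2 it cycles with period 3.
For j ≥ 2, t[j] depends only on (j - 2) mod 3. (54 - 2) mod 3 = 1, so t[54] = t[3] = 11.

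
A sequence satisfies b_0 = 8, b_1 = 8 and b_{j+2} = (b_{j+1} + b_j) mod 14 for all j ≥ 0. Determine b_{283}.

b_0 = 8; b_1 = 8; b_2 = 2; b_3 = 10; b_4 = 12; b_5 = 8; b_6 = 6; b_7 = 0; b_8 = 6; b_9 = 6; b_{10} = 12; b_{11} = 4; b_{12} = 2; b_{13} = 6; b_{14} = 8; b_{15} = 0; b_{16} = 8; b_{17} = 8.
Since (b_{16}, b_{17}) = (b_0, b_1) = (8, 8) (two consecutive terms determine the rest), the sequence is periodic with period 16.
So b_{283} = b_{0 + ((283-0) mod 16)} = b_{11} = 4.

4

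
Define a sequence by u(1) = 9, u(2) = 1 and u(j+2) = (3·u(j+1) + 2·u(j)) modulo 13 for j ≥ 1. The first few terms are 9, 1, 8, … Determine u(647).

u(1) = 9, u(2) = 1, u(3) = 8, u(4) = 0, u(5) = 3, u(6) = 9, u(7) = 7, u(8) = 0, u(9) = 1, u(10) = 3, u(11) = 11, u(12) = 0, u(13) = 9, u(14) = 1.
The sequence repeats with period 12.
(647 - 1) mod 12 = 10, so u(647) = u(11) = 11.

11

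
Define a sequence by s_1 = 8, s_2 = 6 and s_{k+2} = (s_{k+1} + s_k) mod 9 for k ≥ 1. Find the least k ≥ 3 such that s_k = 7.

Computing terms: s_1 = 8, s_2 = 6, s_3 = 5, s_4 = 2, s_5 = 7, s_6 = 0, s_7 = 7, s_8 = 7, s_9 = 5, s_{10} = 3, s_{11} = 8, s_{12} = 2, s_{13} = 1, s_{14} = 3, s_{15} = 4, s_{16} = 7, s_{17} = 2, s_{18} = 0, s_{19} = 2, s_{20} = 2, s_{21} = 4, s_{22} = 6, s_{23} = 1, s_{24} = 7, s_{25} = 8, s_{26} = 6.
Since (s_{25}, s_{26}) = (s_1, s_2) = (8, 6) (two consecutive terms determine the rest), the sequence is periodic with period 24.
The value 7 first appears (with k ≥ 3) at s_5.

5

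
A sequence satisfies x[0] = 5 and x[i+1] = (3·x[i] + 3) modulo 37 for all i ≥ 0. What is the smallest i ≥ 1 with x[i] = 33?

15

Computing terms: x[0] = 5; x[1] = 18; x[2] = 20; x[3] = 26; x[4] = 7; x[5] = 24; x[6] = 1; x[7] = 6; x[8] = 21; x[9] = 29; x[10] = 16; x[11] = 14; x[12] = 8; x[13] = 27; x[14] = 10; x[15] = 33; x[16] = 28; x[17] = 13; x[18] = 5.
The sequence repeats with period 18.
The value 33 first appears (with i ≥ 1) at x[15].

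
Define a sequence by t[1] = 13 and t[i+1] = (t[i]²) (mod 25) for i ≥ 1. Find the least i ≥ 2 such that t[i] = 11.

3

t[1] = 13; t[2] = 19; t[3] = 11; t[4] = 21; t[5] = 16; t[6] = 6; t[7] = 11.
Since t[7] = t[3] = 11, the sequence is eventually periodic: after a pre-period of length 2 it cycles with period 4.
The value 11 first appears (with i ≥ 2) at t[3].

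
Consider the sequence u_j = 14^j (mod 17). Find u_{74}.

8

Computing terms: u_1 = 14; u_2 = 9; u_3 = 7; u_4 = 13; u_5 = 12; u_6 = 15; u_7 = 6; u_8 = 16; u_9 = 3; u_{10} = 8; u_{11} = 10; u_{12} = 4; u_{13} = 5; u_{14} = 2; u_{15} = 11; u_{16} = 1; u_{17} = 14.
The sequence repeats with period 16.
(74 - 1) mod 16 = 9, so u_{74} = u_{10} = 8.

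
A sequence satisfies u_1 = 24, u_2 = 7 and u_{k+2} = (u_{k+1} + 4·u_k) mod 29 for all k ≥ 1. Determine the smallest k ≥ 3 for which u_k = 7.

Listing terms: u_1 = 24,  u_2 = 7,  u_3 = 16,  u_4 = 15,  u_5 = 21,  u_6 = 23,  u_7 = 20,  u_8 = 25,  u_9 = 18,  u_{10} = 2,  u_{11} = 16,  u_{12} = 24,  u_{13} = 1,  u_{14} = 10,  u_{15} = 14,  u_{16} = 25,  u_{17} = 23,  u_{18} = 7,  u_{19} = 12,  u_{20} = 11,  u_{21} = 1,  u_{22} = 16,  u_{23} = 20,  u_{24} = 26,  u_{25} = 19,  u_{26} = 7,  u_{27} = 25,  u_{28} = 24,  u_{29} = 8,  u_{30} = 17,  u_{31} = 20,  u_{32} = 1,  u_{33} = 23,  u_{34} = 27,  u_{35} = 3,  u_{36} = 24,  u_{37} = 7.
The sequence repeats with period 35.
The value 7 first appears (with k ≥ 3) at u_{18}.

18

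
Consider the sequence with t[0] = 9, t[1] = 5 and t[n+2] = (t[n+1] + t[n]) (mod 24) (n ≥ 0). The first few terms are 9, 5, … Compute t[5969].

20

We have t[0] = 9,  t[1] = 5,  t[2] = 14,  t[3] = 19,  t[4] = 9,  t[5] = 4,  t[6] = 13,  t[7] = 17,  t[8] = 6,  t[9] = 23,  t[10] = 5,  t[11] = 4,  t[12] = 9,  t[13] = 13,  t[14] = 22,  t[15] = 11,  t[16] = 9,  t[17] = 20,  t[18] = 5,  t[19] = 1,  t[20] = 6,  t[21] = 7,  t[22] = 13,  t[23] = 20,  t[24] = 9,  t[25] = 5.
Since (t[24], t[25]) = (t[0], t[1]) = (9, 5) (two consecutive terms determine the rest), the sequence is periodic with period 24.
(5969 - 0) mod 24 = 17, so t[5969] = t[17] = 20.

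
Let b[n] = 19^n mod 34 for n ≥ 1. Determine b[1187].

25

b[1] = 19,  b[2] = 21,  b[3] = 25,  b[4] = 33,  b[5] = 15,  b[6] = 13,  b[7] = 9,  b[8] = 1,  b[9] = 19.
The sequence repeats with period 8.
So b[1187] = b[1 + ((1187-1) mod 8)] = b[3] = 25.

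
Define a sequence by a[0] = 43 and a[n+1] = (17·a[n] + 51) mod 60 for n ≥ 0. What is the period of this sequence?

4

We have a[0] = 43; a[1] = 2; a[2] = 25; a[3] = 56; a[4] = 43.
Since a[4] = a[0] = 43, the sequence is periodic with period 4.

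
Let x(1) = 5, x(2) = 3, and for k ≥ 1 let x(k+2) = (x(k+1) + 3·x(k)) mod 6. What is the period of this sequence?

3

x(1) = 5; x(2) = 3; x(3) = 0; x(4) = 3; x(5) = 3; x(6) = 0.
Since (x(5), x(6)) = (x(2), x(3)) = (3, 0) (two consecutive terms determine the rest), the sequence is eventually periodic: after a pre-period of length 1 it cycles with period 3.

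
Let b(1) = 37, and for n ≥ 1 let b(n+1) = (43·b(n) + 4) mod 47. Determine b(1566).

44

Listing terms: b(1) = 37,  b(2) = 44,  b(3) = 16,  b(4) = 34,  b(5) = 9,  b(6) = 15,  b(7) = 38,  b(8) = 40,  b(9) = 32,  b(10) = 17,  b(11) = 30,  b(12) = 25,  b(13) = 45,  b(14) = 12,  b(15) = 3,  b(16) = 39,  b(17) = 36,  b(18) = 1,  b(19) = 0,  b(20) = 4,  b(21) = 35,  b(22) = 5,  b(23) = 31,  b(24) = 21,  b(25) = 14,  b(26) = 42,  b(27) = 24,  b(28) = 2,  b(29) = 43,  b(30) = 20,  b(31) = 18,  b(32) = 26,  b(33) = 41,  b(34) = 28,  b(35) = 33,  b(36) = 13,  b(37) = 46,  b(38) = 8,  b(39) = 19,  b(40) = 22,  b(41) = 10,  b(42) = 11,  b(43) = 7,  b(44) = 23,  b(45) = 6,  b(46) = 27,  b(47) = 37.
Since b(47) = b(1) = 37, the sequence is periodic with period 46.
(1566 - 1) mod 46 = 1, so b(1566) = b(2) = 44.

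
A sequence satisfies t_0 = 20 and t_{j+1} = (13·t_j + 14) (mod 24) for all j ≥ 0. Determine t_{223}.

22

t_0 = 20,  t_1 = 10,  t_2 = 0,  t_3 = 14,  t_4 = 4,  t_5 = 18,  t_6 = 8,  t_7 = 22,  t_8 = 12,  t_9 = 2,  t_{10} = 16,  t_{11} = 6,  t_{12} = 20.
Since t_{12} = t_0 = 20, the sequence is periodic with period 12.
So t_{223} = t_{0 + ((223-0) mod 12)} = t_7 = 22.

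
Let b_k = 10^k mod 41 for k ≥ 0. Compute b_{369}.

37

We have b_0 = 1,  b_1 = 10,  b_2 = 18,  b_3 = 16,  b_4 = 37,  b_5 = 1.
The sequence repeats with period 5.
(369 - 0) mod 5 = 4, so b_{369} = b_4 = 37.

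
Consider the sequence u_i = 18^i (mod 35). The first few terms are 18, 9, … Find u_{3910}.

Computing terms: u_1 = 18; u_2 = 9; u_3 = 22; u_4 = 11; u_5 = 23; u_6 = 29; u_7 = 32; u_8 = 16; u_9 = 8; u_{10} = 4; u_{11} = 2; u_{12} = 1; u_{13} = 18.
The sequence repeats with period 12.
(3910 - 1) mod 12 = 9, so u_{3910} = u_{10} = 4.

4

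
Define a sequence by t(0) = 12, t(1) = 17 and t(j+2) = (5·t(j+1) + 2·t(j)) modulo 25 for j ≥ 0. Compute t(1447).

t(0) = 12; t(1) = 17; t(2) = 9; t(3) = 4; t(4) = 13; t(5) = 23; t(6) = 16; t(7) = 1; t(8) = 12; t(9) = 12; t(10) = 9; t(11) = 19; t(12) = 13; t(13) = 3; t(14) = 16; t(15) = 11; t(16) = 12; t(17) = 7; t(18) = 9; t(19) = 9; t(20) = 13; t(21) = 8; t(22) = 16; t(23) = 21; t(24) = 12; t(25) = 2; t(26) = 9; t(27) = 24; t(28) = 13; t(29) = 13; t(30) = 16; t(31) = 6; t(32) = 12; t(33) = 22; t(34) = 9; t(35) = 14; t(36) = 13; t(37) = 18; t(38) = 16; t(39) = 16; t(40) = 12; t(41) = 17.
The sequence repeats with period 40.
(1447 - 0) mod 40 = 7, so t(1447) = t(7) = 1.

1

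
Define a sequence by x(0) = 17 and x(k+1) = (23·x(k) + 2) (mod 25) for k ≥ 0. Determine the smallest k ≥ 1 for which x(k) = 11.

18

We have x(0) = 17, x(1) = 18, x(2) = 16, x(3) = 20, x(4) = 12, x(5) = 3, x(6) = 21, x(7) = 10, x(8) = 7, x(9) = 13, x(10) = 1, x(11) = 0, x(12) = 2, x(13) = 23, x(14) = 6, x(15) = 15, x(16) = 22, x(17) = 8, x(18) = 11, x(19) = 5, x(20) = 17.
Since x(20) = x(0) = 17, the sequence is periodic with period 20.
The value 11 first appears (with k ≥ 1) at x(18).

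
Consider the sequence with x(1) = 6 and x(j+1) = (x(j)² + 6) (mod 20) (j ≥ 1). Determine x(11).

x(1) = 6, x(2) = 2, x(3) = 10, x(4) = 6.
Since x(4) = x(1) = 6, the sequence is periodic with period 3.
(11 - 1) mod 3 = 1, so x(11) = x(2) = 2.

2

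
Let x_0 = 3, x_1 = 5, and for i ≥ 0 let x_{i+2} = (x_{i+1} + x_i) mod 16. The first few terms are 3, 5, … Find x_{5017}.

x_0 = 3; x_1 = 5; x_2 = 8; x_3 = 13; x_4 = 5; x_5 = 2; x_6 = 7; x_7 = 9; x_8 = 0; x_9 = 9; x_{10} = 9; x_{11} = 2; x_{12} = 11; x_{13} = 13; x_{14} = 8; x_{15} = 5; x_{16} = 13; x_{17} = 2; x_{18} = 15; x_{19} = 1; x_{20} = 0; x_{21} = 1; x_{22} = 1; x_{23} = 2; x_{24} = 3; x_{25} = 5.
The sequence repeats with period 24.
So x_{5017} = x_{0 + ((5017-0) mod 24)} = x_1 = 5.

5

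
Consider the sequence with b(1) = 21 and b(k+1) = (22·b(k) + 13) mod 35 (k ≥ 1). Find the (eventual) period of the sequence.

b(1) = 21,  b(2) = 20,  b(3) = 33,  b(4) = 4,  b(5) = 31,  b(6) = 30,  b(7) = 8,  b(8) = 14,  b(9) = 6,  b(10) = 5,  b(11) = 18,  b(12) = 24,  b(13) = 16,  b(14) = 15,  b(15) = 28,  b(16) = 34,  b(17) = 26,  b(18) = 25,  b(19) = 3,  b(20) = 9,  b(21) = 1,  b(22) = 0,  b(23) = 13,  b(24) = 19,  b(25) = 11,  b(26) = 10,  b(27) = 23,  b(28) = 29,  b(29) = 21.
The sequence repeats with period 28.

28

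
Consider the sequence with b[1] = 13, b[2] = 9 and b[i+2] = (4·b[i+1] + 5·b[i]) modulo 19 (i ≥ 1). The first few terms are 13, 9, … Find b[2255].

2

We have b[1] = 13; b[2] = 9; b[3] = 6; b[4] = 12; b[5] = 2; b[6] = 11; b[7] = 16; b[8] = 5; b[9] = 5; b[10] = 7; b[11] = 15; b[12] = 0; b[13] = 18; b[14] = 15; b[15] = 17; b[16] = 10; b[17] = 11; b[18] = 18; b[19] = 13; b[20] = 9.
The sequence repeats with period 18.
So b[2255] = b[1 + ((2255-1) mod 18)] = b[5] = 2.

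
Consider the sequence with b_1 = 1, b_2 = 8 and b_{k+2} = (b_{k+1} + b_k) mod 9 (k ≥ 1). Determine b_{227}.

b_1 = 1,  b_2 = 8,  b_3 = 0,  b_4 = 8,  b_5 = 8,  b_6 = 7,  b_7 = 6,  b_8 = 4,  b_9 = 1,  b_{10} = 5,  b_{11} = 6,  b_{12} = 2,  b_{13} = 8,  b_{14} = 1,  b_{15} = 0,  b_{16} = 1,  b_{17} = 1,  b_{18} = 2,  b_{19} = 3,  b_{20} = 5,  b_{21} = 8,  b_{22} = 4,  b_{23} = 3,  b_{24} = 7,  b_{25} = 1,  b_{26} = 8.
Since (b_{25}, b_{26}) = (b_1, b_2) = (1, 8) (two consecutive terms determine the rest), the sequence is periodic with period 24.
So b_{227} = b_{1 + ((227-1) mod 24)} = b_{11} = 6.

6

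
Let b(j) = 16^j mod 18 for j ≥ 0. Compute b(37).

16

Computing terms: b(0) = 1, b(1) = 16, b(2) = 4, b(3) = 10, b(4) = 16.
Since b(4) = b(1) = 16, the sequence is eventually periodic: after a pre-period of length 1 it cycles with period 3.
For j ≥ 1, b(j) depends only on (j - 1) mod 3. (37 - 1) mod 3 = 0, so b(37) = b(1) = 16.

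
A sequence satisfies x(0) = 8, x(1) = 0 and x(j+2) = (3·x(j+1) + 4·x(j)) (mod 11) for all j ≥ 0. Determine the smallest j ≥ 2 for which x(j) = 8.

3

We have x(0) = 8; x(1) = 0; x(2) = 10; x(3) = 8; x(4) = 9; x(5) = 4; x(6) = 4; x(7) = 6; x(8) = 1; x(9) = 5; x(10) = 8; x(11) = 0.
Since (x(10), x(11)) = (x(0), x(1)) = (8, 0) (two consecutive terms determine the rest), the sequence is periodic with period 10.
The value 8 first appears (with j ≥ 2) at x(3).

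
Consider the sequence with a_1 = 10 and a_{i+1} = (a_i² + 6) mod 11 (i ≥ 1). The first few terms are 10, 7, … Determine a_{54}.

6

Listing terms: a_1 = 10, a_2 = 7, a_3 = 0, a_4 = 6, a_5 = 9, a_6 = 10.
Since a_6 = a_1 = 10, the sequence is periodic with period 5.
(54 - 1) mod 5 = 3, so a_{54} = a_4 = 6.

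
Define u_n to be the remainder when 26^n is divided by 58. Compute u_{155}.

Computing terms: u_0 = 1,  u_1 = 26,  u_2 = 38,  u_3 = 2,  u_4 = 52,  u_5 = 18,  u_6 = 4,  u_7 = 46,  u_8 = 36,  u_9 = 8,  u_{10} = 34,  u_{11} = 14,  u_{12} = 16,  u_{13} = 10,  u_{14} = 28,  u_{15} = 32,  u_{16} = 20,  u_{17} = 56,  u_{18} = 6,  u_{19} = 40,  u_{20} = 54,  u_{21} = 12,  u_{22} = 22,  u_{23} = 50,  u_{24} = 24,  u_{25} = 44,  u_{26} = 42,  u_{27} = 48,  u_{28} = 30,  u_{29} = 26.
Since u_{29} = u_1 = 26, the sequence is eventually periodic: after a pre-period of length 1 it cycles with period 28.
For n ≥ 1, u_n depends only on (n - 1) mod 28. (155 - 1) mod 28 = 14, so u_{155} = u_{15} = 32.

32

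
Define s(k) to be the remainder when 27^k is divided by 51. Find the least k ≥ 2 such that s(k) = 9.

s(1) = 27, s(2) = 15, s(3) = 48, s(4) = 21, s(5) = 6, s(6) = 9, s(7) = 39, s(8) = 33, s(9) = 24, s(10) = 36, s(11) = 3, s(12) = 30, s(13) = 45, s(14) = 42, s(15) = 12, s(16) = 18, s(17) = 27.
The sequence repeats with period 16.
The value 9 first appears (with k ≥ 2) at s(6).

6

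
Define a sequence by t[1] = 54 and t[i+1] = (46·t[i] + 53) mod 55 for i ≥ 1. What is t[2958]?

We have t[1] = 54,  t[2] = 7,  t[3] = 45,  t[4] = 33,  t[5] = 31,  t[6] = 49,  t[7] = 52,  t[8] = 25,  t[9] = 48,  t[10] = 6,  t[11] = 54.
The sequence repeats with period 10.
So t[2958] = t[1 + ((2958-1) mod 10)] = t[8] = 25.

25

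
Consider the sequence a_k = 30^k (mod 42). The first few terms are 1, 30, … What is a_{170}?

We have a_0 = 1, a_1 = 30, a_2 = 18, a_3 = 36, a_4 = 30.
Since a_4 = a_1 = 30, the sequence is eventually periodic: after a pre-period of length 1 it cycles with period 3.
For k ≥ 1, a_k depends only on (k - 1) mod 3. (170 - 1) mod 3 = 1, so a_{170} = a_2 = 18.

18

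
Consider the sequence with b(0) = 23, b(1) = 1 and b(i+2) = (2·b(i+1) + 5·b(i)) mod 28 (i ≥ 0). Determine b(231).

Listing terms: b(0) = 23, b(1) = 1, b(2) = 5, b(3) = 15, b(4) = 27, b(5) = 17, b(6) = 1, b(7) = 3, b(8) = 11, b(9) = 9, b(10) = 17, b(11) = 23, b(12) = 19, b(13) = 13, b(14) = 9, b(15) = 27, b(16) = 15, b(17) = 25, b(18) = 13, b(19) = 11, b(20) = 3, b(21) = 5, b(22) = 25, b(23) = 19, b(24) = 23, b(25) = 1.
The sequence repeats with period 24.
So b(231) = b(0 + ((231-0) mod 24)) = b(15) = 27.

27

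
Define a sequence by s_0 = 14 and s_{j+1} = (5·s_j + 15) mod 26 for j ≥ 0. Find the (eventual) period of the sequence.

Computing terms: s_0 = 14, s_1 = 7, s_2 = 24, s_3 = 5, s_4 = 14.
The sequence repeats with period 4.

4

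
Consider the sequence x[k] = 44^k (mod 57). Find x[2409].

11

x[0] = 1, x[1] = 44, x[2] = 55, x[3] = 26, x[4] = 4, x[5] = 5, x[6] = 49, x[7] = 47, x[8] = 16, x[9] = 20, x[10] = 25, x[11] = 17, x[12] = 7, x[13] = 23, x[14] = 43, x[15] = 11, x[16] = 28, x[17] = 35, x[18] = 1.
The sequence repeats with period 18.
So x[2409] = x[0 + ((2409-0) mod 18)] = x[15] = 11.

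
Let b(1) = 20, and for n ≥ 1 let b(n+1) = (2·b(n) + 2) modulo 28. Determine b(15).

2

b(1) = 20, b(2) = 14, b(3) = 2, b(4) = 6, b(5) = 14.
Since b(5) = b(2) = 14, the sequence is eventually periodic: after a pre-period of length 1 it cycles with period 3.
For n ≥ 2, b(n) depends only on (n - 2) mod 3. (15 - 2) mod 3 = 1, so b(15) = b(3) = 2.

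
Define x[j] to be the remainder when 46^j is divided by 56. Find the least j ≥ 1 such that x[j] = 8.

3

Computing terms: x[0] = 1,  x[1] = 46,  x[2] = 44,  x[3] = 8,  x[4] = 32,  x[5] = 16,  x[6] = 8.
Since x[6] = x[3] = 8, the sequence is eventually periodic: after a pre-period of length 3 it cycles with period 3.
The value 8 first appears (with j ≥ 1) at x[3].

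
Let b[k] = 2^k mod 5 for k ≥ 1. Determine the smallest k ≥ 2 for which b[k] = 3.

3

b[1] = 2; b[2] = 4; b[3] = 3; b[4] = 1; b[5] = 2.
The sequence repeats with period 4.
The value 3 first appears (with k ≥ 2) at b[3].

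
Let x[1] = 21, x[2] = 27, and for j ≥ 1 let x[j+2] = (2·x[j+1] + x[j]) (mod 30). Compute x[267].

x[1] = 21; x[2] = 27; x[3] = 15; x[4] = 27; x[5] = 9; x[6] = 15; x[7] = 9; x[8] = 3; x[9] = 15; x[10] = 3; x[11] = 21; x[12] = 15; x[13] = 21; x[14] = 27.
Since (x[13], x[14]) = (x[1], x[2]) = (21, 27) (two consecutive terms determine the rest), the sequence is periodic with period 12.
So x[267] = x[1 + ((267-1) mod 12)] = x[3] = 15.

15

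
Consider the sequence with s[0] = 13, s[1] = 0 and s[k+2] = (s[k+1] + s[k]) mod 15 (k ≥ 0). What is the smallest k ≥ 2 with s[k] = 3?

9

Listing terms: s[0] = 13; s[1] = 0; s[2] = 13; s[3] = 13; s[4] = 11; s[5] = 9; s[6] = 5; s[7] = 14; s[8] = 4; s[9] = 3; s[10] = 7; s[11] = 10; s[12] = 2; s[13] = 12; s[14] = 14; s[15] = 11; s[16] = 10; s[17] = 6; s[18] = 1; s[19] = 7; s[20] = 8; s[21] = 0; s[22] = 8; s[23] = 8; s[24] = 1; s[25] = 9; s[26] = 10; s[27] = 4; s[28] = 14; s[29] = 3; s[30] = 2; s[31] = 5; s[32] = 7; s[33] = 12; s[34] = 4; s[35] = 1; s[36] = 5; s[37] = 6; s[38] = 11; s[39] = 2; s[40] = 13; s[41] = 0.
Since (s[40], s[41]) = (s[0], s[1]) = (13, 0) (two consecutive terms determine the rest), the sequence is periodic with period 40.
The value 3 first appears (with k ≥ 2) at s[9].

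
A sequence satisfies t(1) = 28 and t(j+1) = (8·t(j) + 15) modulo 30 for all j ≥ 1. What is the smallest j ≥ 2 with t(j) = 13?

5

We have t(1) = 28, t(2) = 29, t(3) = 7, t(4) = 11, t(5) = 13, t(6) = 29.
Since t(6) = t(2) = 29, the sequence is eventually periodic: after a pre-period of length 1 it cycles with period 4.
The value 13 first appears (with j ≥ 2) at t(5).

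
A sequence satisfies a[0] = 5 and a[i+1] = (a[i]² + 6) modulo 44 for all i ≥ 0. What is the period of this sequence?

Listing terms: a[0] = 5,  a[1] = 31,  a[2] = 43,  a[3] = 7,  a[4] = 11,  a[5] = 39,  a[6] = 31.
Since a[6] = a[1] = 31, the sequence is eventually periodic: after a pre-period of length 1 it cycles with period 5.

5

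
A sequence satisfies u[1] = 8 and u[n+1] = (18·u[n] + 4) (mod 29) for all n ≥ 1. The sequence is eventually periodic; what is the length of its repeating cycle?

28

u[1] = 8,  u[2] = 3,  u[3] = 0,  u[4] = 4,  u[5] = 18,  u[6] = 9,  u[7] = 21,  u[8] = 5,  u[9] = 7,  u[10] = 14,  u[11] = 24,  u[12] = 1,  u[13] = 22,  u[14] = 23,  u[15] = 12,  u[16] = 17,  u[17] = 20,  u[18] = 16,  u[19] = 2,  u[20] = 11,  u[21] = 28,  u[22] = 15,  u[23] = 13,  u[24] = 6,  u[25] = 25,  u[26] = 19,  u[27] = 27,  u[28] = 26,  u[29] = 8.
Since u[29] = u[1] = 8, the sequence is periodic with period 28.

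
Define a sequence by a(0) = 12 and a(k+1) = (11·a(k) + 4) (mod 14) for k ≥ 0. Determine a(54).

12

We have a(0) = 12, a(1) = 10, a(2) = 2, a(3) = 12.
The sequence repeats with period 3.
(54 - 0) mod 3 = 0, so a(54) = a(0) = 12.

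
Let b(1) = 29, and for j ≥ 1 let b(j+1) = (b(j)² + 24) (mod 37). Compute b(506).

23

Computing terms: b(1) = 29,  b(2) = 14,  b(3) = 35,  b(4) = 28,  b(5) = 31,  b(6) = 23,  b(7) = 35.
Since b(7) = b(3) = 35, the sequence is eventually periodic: after a pre-period of length 2 it cycles with period 4.
For j ≥ 3, b(j) depends only on (j - 3) mod 4. (506 - 3) mod 4 = 3, so b(506) = b(6) = 23.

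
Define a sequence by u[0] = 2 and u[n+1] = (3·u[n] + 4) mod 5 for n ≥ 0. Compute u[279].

Computing terms: u[0] = 2, u[1] = 0, u[2] = 4, u[3] = 1, u[4] = 2.
Since u[4] = u[0] = 2, the sequence is periodic with period 4.
So u[279] = u[0 + ((279-0) mod 4)] = u[3] = 1.

1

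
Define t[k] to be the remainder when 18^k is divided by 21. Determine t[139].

We have t[0] = 1, t[1] = 18, t[2] = 9, t[3] = 15, t[4] = 18.
Since t[4] = t[1] = 18, the sequence is eventually periodic: after a pre-period of length 1 it cycles with period 3.
For k ≥ 1, t[k] depends only on (k - 1) mod 3. (139 - 1) mod 3 = 0, so t[139] = t[1] = 18.

18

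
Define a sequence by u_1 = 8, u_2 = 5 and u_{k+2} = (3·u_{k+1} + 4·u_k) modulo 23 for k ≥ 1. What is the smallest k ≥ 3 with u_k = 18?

20

Listing terms: u_1 = 8; u_2 = 5; u_3 = 1; u_4 = 0; u_5 = 4; u_6 = 12; u_7 = 6; u_8 = 20; u_9 = 15; u_{10} = 10; u_{11} = 21; u_{12} = 11; u_{13} = 2; u_{14} = 4; u_{15} = 20; u_{16} = 7; u_{17} = 9; u_{18} = 9; u_{19} = 17; u_{20} = 18; u_{21} = 7; u_{22} = 1; u_{23} = 8; u_{24} = 5.
Since (u_{23}, u_{24}) = (u_1, u_2) = (8, 5) (two consecutive terms determine the rest), the sequence is periodic with period 22.
The value 18 first appears (with k ≥ 3) at u_{20}.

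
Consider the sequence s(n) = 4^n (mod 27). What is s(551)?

We have s(0) = 1; s(1) = 4; s(2) = 16; s(3) = 10; s(4) = 13; s(5) = 25; s(6) = 19; s(7) = 22; s(8) = 7; s(9) = 1.
Since s(9) = s(0) = 1, the sequence is periodic with period 9.
(551 - 0) mod 9 = 2, so s(551) = s(2) = 16.

16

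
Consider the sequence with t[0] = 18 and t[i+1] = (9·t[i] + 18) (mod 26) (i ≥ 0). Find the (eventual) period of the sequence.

3

t[0] = 18,  t[1] = 24,  t[2] = 0,  t[3] = 18.
The sequence repeats with period 3.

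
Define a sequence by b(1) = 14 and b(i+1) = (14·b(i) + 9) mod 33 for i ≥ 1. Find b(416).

25

b(1) = 14; b(2) = 7; b(3) = 8; b(4) = 22; b(5) = 20; b(6) = 25; b(7) = 29; b(8) = 19; b(9) = 11; b(10) = 31; b(11) = 14.
The sequence repeats with period 10.
(416 - 1) mod 10 = 5, so b(416) = b(6) = 25.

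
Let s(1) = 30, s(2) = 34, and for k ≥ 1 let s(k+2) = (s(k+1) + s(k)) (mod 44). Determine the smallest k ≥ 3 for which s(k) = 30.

5

Listing terms: s(1) = 30, s(2) = 34, s(3) = 20, s(4) = 10, s(5) = 30, s(6) = 40, s(7) = 26, s(8) = 22, s(9) = 4, s(10) = 26, s(11) = 30, s(12) = 12, s(13) = 42, s(14) = 10, s(15) = 8, s(16) = 18, s(17) = 26, s(18) = 0, s(19) = 26, s(20) = 26, s(21) = 8, s(22) = 34, s(23) = 42, s(24) = 32, s(25) = 30, s(26) = 18, s(27) = 4, s(28) = 22, s(29) = 26, s(30) = 4, s(31) = 30, s(32) = 34.
The sequence repeats with period 30.
The value 30 first appears (with k ≥ 3) at s(5).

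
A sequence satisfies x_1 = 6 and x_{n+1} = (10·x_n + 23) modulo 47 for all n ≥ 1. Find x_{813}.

We have x_1 = 6,  x_2 = 36,  x_3 = 7,  x_4 = 46,  x_5 = 13,  x_6 = 12,  x_7 = 2,  x_8 = 43,  x_9 = 30,  x_{10} = 41,  x_{11} = 10,  x_{12} = 29,  x_{13} = 31,  x_{14} = 4,  x_{15} = 16,  x_{16} = 42,  x_{17} = 20,  x_{18} = 35,  x_{19} = 44,  x_{20} = 40,  x_{21} = 0,  x_{22} = 23,  x_{23} = 18,  x_{24} = 15,  x_{25} = 32,  x_{26} = 14,  x_{27} = 22,  x_{28} = 8,  x_{29} = 9,  x_{30} = 19,  x_{31} = 25,  x_{32} = 38,  x_{33} = 27,  x_{34} = 11,  x_{35} = 39,  x_{36} = 37,  x_{37} = 17,  x_{38} = 5,  x_{39} = 26,  x_{40} = 1,  x_{41} = 33,  x_{42} = 24,  x_{43} = 28,  x_{44} = 21,  x_{45} = 45,  x_{46} = 3,  x_{47} = 6.
The sequence repeats with period 46.
(813 - 1) mod 46 = 30, so x_{813} = x_{31} = 25.

25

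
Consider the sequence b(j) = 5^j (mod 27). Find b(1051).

14

Computing terms: b(1) = 5; b(2) = 25; b(3) = 17; b(4) = 4; b(5) = 20; b(6) = 19; b(7) = 14; b(8) = 16; b(9) = 26; b(10) = 22; b(11) = 2; b(12) = 10; b(13) = 23; b(14) = 7; b(15) = 8; b(16) = 13; b(17) = 11; b(18) = 1; b(19) = 5.
The sequence repeats with period 18.
(1051 - 1) mod 18 = 6, so b(1051) = b(7) = 14.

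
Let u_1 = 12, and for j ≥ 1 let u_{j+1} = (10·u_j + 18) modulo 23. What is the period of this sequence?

22

We have u_1 = 12, u_2 = 0, u_3 = 18, u_4 = 14, u_5 = 20, u_6 = 11, u_7 = 13, u_8 = 10, u_9 = 3, u_{10} = 2, u_{11} = 15, u_{12} = 7, u_{13} = 19, u_{14} = 1, u_{15} = 5, u_{16} = 22, u_{17} = 8, u_{18} = 6, u_{19} = 9, u_{20} = 16, u_{21} = 17, u_{22} = 4, u_{23} = 12.
The sequence repeats with period 22.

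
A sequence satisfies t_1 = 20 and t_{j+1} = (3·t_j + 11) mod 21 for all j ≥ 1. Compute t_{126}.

17

t_1 = 20,  t_2 = 8,  t_3 = 14,  t_4 = 11,  t_5 = 2,  t_6 = 17,  t_7 = 20.
Since t_7 = t_1 = 20, the sequence is periodic with period 6.
So t_{126} = t_{1 + ((126-1) mod 6)} = t_6 = 17.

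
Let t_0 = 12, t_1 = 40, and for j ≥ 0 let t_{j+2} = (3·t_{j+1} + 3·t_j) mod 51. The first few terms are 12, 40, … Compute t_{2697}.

6

We have t_0 = 12,  t_1 = 40,  t_2 = 3,  t_3 = 27,  t_4 = 39,  t_5 = 45,  t_6 = 48,  t_7 = 24,  t_8 = 12,  t_9 = 6,  t_{10} = 3,  t_{11} = 27.
Since (t_{10}, t_{11}) = (t_2, t_3) = (3, 27) (two consecutive terms determine the rest), the sequence is eventually periodic: after a pre-period of length 2 it cycles with period 8.
For j ≥ 2, t_j depends only on (j - 2) mod 8. (2697 - 2) mod 8 = 7, so t_{2697} = t_9 = 6.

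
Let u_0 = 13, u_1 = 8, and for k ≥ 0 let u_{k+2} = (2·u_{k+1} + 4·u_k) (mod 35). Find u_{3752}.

Listing terms: u_0 = 13, u_1 = 8, u_2 = 33, u_3 = 28, u_4 = 13, u_5 = 33, u_6 = 13, u_7 = 18, u_8 = 18, u_9 = 3, u_{10} = 8, u_{11} = 28, u_{12} = 18, u_{13} = 8, u_{14} = 18, u_{15} = 33, u_{16} = 33, u_{17} = 23, u_{18} = 3, u_{19} = 28, u_{20} = 33, u_{21} = 3, u_{22} = 33, u_{23} = 8, u_{24} = 8, u_{25} = 13, u_{26} = 23, u_{27} = 28, u_{28} = 8, u_{29} = 23, u_{30} = 8, u_{31} = 3, u_{32} = 3, u_{33} = 18, u_{34} = 13, u_{35} = 28, u_{36} = 3, u_{37} = 13, u_{38} = 3, u_{39} = 23, u_{40} = 23, u_{41} = 33, u_{42} = 18, u_{43} = 28, u_{44} = 23, u_{45} = 18, u_{46} = 23, u_{47} = 13, u_{48} = 13, u_{49} = 8.
Since (u_{48}, u_{49}) = (u_0, u_1) = (13, 8) (two consecutive terms determine the rest), the sequence is periodic with period 48.
(3752 - 0) mod 48 = 8, so u_{3752} = u_8 = 18.

18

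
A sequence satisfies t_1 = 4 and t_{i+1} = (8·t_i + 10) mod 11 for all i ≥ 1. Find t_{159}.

We have t_1 = 4, t_2 = 9, t_3 = 5, t_4 = 6, t_5 = 3, t_6 = 1, t_7 = 7, t_8 = 0, t_9 = 10, t_{10} = 2, t_{11} = 4.
Since t_{11} = t_1 = 4, the sequence is periodic with period 10.
(159 - 1) mod 10 = 8, so t_{159} = t_9 = 10.

10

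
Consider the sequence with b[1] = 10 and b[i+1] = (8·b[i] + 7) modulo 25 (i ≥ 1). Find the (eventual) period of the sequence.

Computing terms: b[1] = 10; b[2] = 12; b[3] = 3; b[4] = 6; b[5] = 5; b[6] = 22; b[7] = 8; b[8] = 21; b[9] = 0; b[10] = 7; b[11] = 13; b[12] = 11; b[13] = 20; b[14] = 17; b[15] = 18; b[16] = 1; b[17] = 15; b[18] = 2; b[19] = 23; b[20] = 16; b[21] = 10.
Since b[21] = b[1] = 10, the sequence is periodic with period 20.

20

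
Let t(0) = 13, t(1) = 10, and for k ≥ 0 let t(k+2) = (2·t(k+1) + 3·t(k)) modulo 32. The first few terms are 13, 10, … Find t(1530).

3

We have t(0) = 13,  t(1) = 10,  t(2) = 27,  t(3) = 20,  t(4) = 25,  t(5) = 14,  t(6) = 7,  t(7) = 24,  t(8) = 5,  t(9) = 18,  t(10) = 19,  t(11) = 28,  t(12) = 17,  t(13) = 22,  t(14) = 31,  t(15) = 0,  t(16) = 29,  t(17) = 26,  t(18) = 11,  t(19) = 4,  t(20) = 9,  t(21) = 30,  t(22) = 23,  t(23) = 8,  t(24) = 21,  t(25) = 2,  t(26) = 3,  t(27) = 12,  t(28) = 1,  t(29) = 6,  t(30) = 15,  t(31) = 16,  t(32) = 13,  t(33) = 10.
The sequence repeats with period 32.
So t(1530) = t(0 + ((1530-0) mod 32)) = t(26) = 3.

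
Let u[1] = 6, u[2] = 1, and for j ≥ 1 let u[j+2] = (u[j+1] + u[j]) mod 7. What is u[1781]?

We have u[1] = 6, u[2] = 1, u[3] = 0, u[4] = 1, u[5] = 1, u[6] = 2, u[7] = 3, u[8] = 5, u[9] = 1, u[10] = 6, u[11] = 0, u[12] = 6, u[13] = 6, u[14] = 5, u[15] = 4, u[16] = 2, u[17] = 6, u[18] = 1.
Since (u[17], u[18]) = (u[1], u[2]) = (6, 1) (two consecutive terms determine the rest), the sequence is periodic with period 16.
So u[1781] = u[1 + ((1781-1) mod 16)] = u[5] = 1.

1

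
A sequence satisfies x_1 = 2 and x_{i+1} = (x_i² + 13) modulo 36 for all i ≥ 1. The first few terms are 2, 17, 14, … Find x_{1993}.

2

x_1 = 2, x_2 = 17, x_3 = 14, x_4 = 29, x_5 = 26, x_6 = 5, x_7 = 2.
The sequence repeats with period 6.
So x_{1993} = x_{1 + ((1993-1) mod 6)} = x_1 = 2.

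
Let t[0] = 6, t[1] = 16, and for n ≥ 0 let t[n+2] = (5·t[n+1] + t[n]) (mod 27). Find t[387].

Computing terms: t[0] = 6; t[1] = 16; t[2] = 5; t[3] = 14; t[4] = 21; t[5] = 11; t[6] = 22; t[7] = 13; t[8] = 6; t[9] = 16.
Since (t[8], t[9]) = (t[0], t[1]) = (6, 16) (two consecutive terms determine the rest), the sequence is periodic with period 8.
(387 - 0) mod 8 = 3, so t[387] = t[3] = 14.

14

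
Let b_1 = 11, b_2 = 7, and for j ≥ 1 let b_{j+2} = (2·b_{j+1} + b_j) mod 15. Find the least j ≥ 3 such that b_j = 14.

We have b_1 = 11; b_2 = 7; b_3 = 10; b_4 = 12; b_5 = 4; b_6 = 5; b_7 = 14; b_8 = 3; b_9 = 5; b_{10} = 13; b_{11} = 1; b_{12} = 0; b_{13} = 1; b_{14} = 2; b_{15} = 5; b_{16} = 12; b_{17} = 14; b_{18} = 10; b_{19} = 4; b_{20} = 3; b_{21} = 10; b_{22} = 8; b_{23} = 11; b_{24} = 0; b_{25} = 11; b_{26} = 7.
The sequence repeats with period 24.
The value 14 first appears (with j ≥ 3) at b_7.

7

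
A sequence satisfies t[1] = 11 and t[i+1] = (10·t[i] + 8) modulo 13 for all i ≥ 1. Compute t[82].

t[1] = 11,  t[2] = 1,  t[3] = 5,  t[4] = 6,  t[5] = 3,  t[6] = 12,  t[7] = 11.
The sequence repeats with period 6.
So t[82] = t[1 + ((82-1) mod 6)] = t[4] = 6.

6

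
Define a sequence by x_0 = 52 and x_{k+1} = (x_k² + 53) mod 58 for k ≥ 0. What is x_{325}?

29

We have x_0 = 52,  x_1 = 31,  x_2 = 28,  x_3 = 25,  x_4 = 40,  x_5 = 29,  x_6 = 24,  x_7 = 49,  x_8 = 18,  x_9 = 29.
Since x_9 = x_5 = 29, the sequence is eventually periodic: after a pre-period of length 5 it cycles with period 4.
For k ≥ 5, x_k depends only on (k - 5) mod 4. (325 - 5) mod 4 = 0, so x_{325} = x_5 = 29.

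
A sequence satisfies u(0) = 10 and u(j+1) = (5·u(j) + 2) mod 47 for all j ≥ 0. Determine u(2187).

19

Listing terms: u(0) = 10, u(1) = 5, u(2) = 27, u(3) = 43, u(4) = 29, u(5) = 6, u(6) = 32, u(7) = 21, u(8) = 13, u(9) = 20, u(10) = 8, u(11) = 42, u(12) = 24, u(13) = 28, u(14) = 1, u(15) = 7, u(16) = 37, u(17) = 46, u(18) = 44, u(19) = 34, u(20) = 31, u(21) = 16, u(22) = 35, u(23) = 36, u(24) = 41, u(25) = 19, u(26) = 3, u(27) = 17, u(28) = 40, u(29) = 14, u(30) = 25, u(31) = 33, u(32) = 26, u(33) = 38, u(34) = 4, u(35) = 22, u(36) = 18, u(37) = 45, u(38) = 39, u(39) = 9, u(40) = 0, u(41) = 2, u(42) = 12, u(43) = 15, u(44) = 30, u(45) = 11, u(46) = 10.
Since u(46) = u(0) = 10, the sequence is periodic with period 46.
So u(2187) = u(0 + ((2187-0) mod 46)) = u(25) = 19.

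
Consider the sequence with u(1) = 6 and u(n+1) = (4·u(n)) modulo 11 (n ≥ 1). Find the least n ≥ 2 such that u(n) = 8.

Computing terms: u(1) = 6; u(2) = 2; u(3) = 8; u(4) = 10; u(5) = 7; u(6) = 6.
The sequence repeats with period 5.
The value 8 first appears (with n ≥ 2) at u(3).

3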